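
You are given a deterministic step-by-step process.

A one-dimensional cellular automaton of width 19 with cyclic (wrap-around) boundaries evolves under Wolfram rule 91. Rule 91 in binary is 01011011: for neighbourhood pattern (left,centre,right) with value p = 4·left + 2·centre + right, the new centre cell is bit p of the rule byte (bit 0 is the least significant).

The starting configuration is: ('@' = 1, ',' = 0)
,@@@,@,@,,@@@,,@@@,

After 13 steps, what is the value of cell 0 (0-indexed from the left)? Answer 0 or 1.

gen 0: ,@@@,@,@,,@@@,,@@@,
gen 1: @@,@,,,,@@@,@@@@,@@
gen 2: ,@,,@@@@@,@,@,,@,@,
gen 3: @,@@@,,,@,,,,@@,,,@
gen 4: @,@,@@@@,@@@@@@@@@@
gen 5: @,,,@,,@,@,,,,,,,,,
gen 6: ,@@@,@@,,,@@@@@@@@@
gen 7: ,@,@,@@@@@@,,,,,,,@
gen 8: ,,,,,@,,,,@@@@@@@@,
gen 9: @@@@@,@@@@@,,,,,,@@
gen 10: ,,,,@,@,,,@@@@@@@@,
gen 11: @@@@,,,@@@@,,,,,,@@
gen 12: ,,,@@@@@,,@@@@@@@@,
gen 13: @@@@,,,@@@@,,,,,,@@

1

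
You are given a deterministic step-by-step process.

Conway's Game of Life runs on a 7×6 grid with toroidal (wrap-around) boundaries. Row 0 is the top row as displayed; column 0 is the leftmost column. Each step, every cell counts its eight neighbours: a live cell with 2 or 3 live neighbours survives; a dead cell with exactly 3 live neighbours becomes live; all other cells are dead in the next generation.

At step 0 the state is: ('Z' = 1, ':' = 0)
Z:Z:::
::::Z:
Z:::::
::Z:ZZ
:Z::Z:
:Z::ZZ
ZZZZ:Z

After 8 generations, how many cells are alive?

0) Z:Z:::
::::Z:
Z:::::
::Z:ZZ
:Z::Z:
:Z::ZZ
ZZZZ:Z
1) Z:Z:Z:
:Z:::Z
:::ZZ:
ZZ:ZZZ
:ZZ:::
::::::
:::Z::
2) ZZZZZZ
ZZZ::Z
:Z:Z::
ZZ:::Z
:ZZZZZ
::Z:::
:::Z::
3) ::::::
::::::
::::Z:
:::::Z
:::ZZZ
:Z::::
Z::::Z
4) ::::::
::::::
::::::
:::Z:Z
Z:::ZZ
::::::
Z:::::
5) ::::::
::::::
::::::
Z::::Z
Z:::ZZ
Z:::::
::::::
6) ::::::
::::::
::::::
Z:::Z:
:Z::Z:
Z:::::
::::::
7) ::::::
::::::
::::::
:::::Z
ZZ::::
::::::
::::::
8) ::::::
::::::
::::::
Z:::::
Z:::::
::::::
::::::

2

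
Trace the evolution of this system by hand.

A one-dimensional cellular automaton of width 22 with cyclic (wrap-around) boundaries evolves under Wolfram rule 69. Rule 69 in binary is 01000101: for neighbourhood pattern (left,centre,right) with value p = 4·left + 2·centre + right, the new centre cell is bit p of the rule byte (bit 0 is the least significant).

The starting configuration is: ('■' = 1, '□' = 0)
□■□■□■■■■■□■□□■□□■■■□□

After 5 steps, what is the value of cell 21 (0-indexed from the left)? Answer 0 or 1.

gen 0: □■□■□■■■■■□■□□■□□■■■□□
gen 1: □■□■□□□□□■□■□□■□□□□■□■
gen 2: □■□■□■■■□■□■□□■□■■□■□■
gen 3: □■□■□□□■□■□■□□■□□■□■□■
gen 4: □■□■□■□■□■□■□□■□□■□■□■
gen 5: □■□■□■□■□■□■□□■□□■□■□■

1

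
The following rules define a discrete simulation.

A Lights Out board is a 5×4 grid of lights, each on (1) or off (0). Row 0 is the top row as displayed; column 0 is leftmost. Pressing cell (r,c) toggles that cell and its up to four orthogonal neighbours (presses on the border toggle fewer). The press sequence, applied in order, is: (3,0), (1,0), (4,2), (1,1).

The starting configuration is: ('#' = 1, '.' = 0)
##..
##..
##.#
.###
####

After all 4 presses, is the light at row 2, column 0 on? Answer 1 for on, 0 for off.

k=0  ##..
##..
##.#
.###
####
k=1  ##..
##..
.#.#
#.##
.###
k=2  .#..
....
##.#
#.##
.###
k=3  .#..
....
##.#
#..#
....
k=4  ....
###.
#..#
#..#
....

1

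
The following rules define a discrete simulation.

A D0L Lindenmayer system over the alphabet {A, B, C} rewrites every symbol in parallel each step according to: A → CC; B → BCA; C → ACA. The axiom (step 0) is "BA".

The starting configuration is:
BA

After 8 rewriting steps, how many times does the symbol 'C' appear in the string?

0) BA
1) BCACC
2) BCAACACCACAACA
3) BCAACACCCCACACCACAACACCACACCCCACACC
4) BCAACACCCCACACCACAACAACAACACCACACCACAACACCACACCCCACACCACAACACCACACCACAACAACAACACCACACCACAACA
5) BCAACACCCCACACCACAACAACAACACCACACCACAACACCACACCCCACACCCCAC…CACCCCACACCCCACACCCCACACCACAACACCACACCACAACACCACACCCCACACC  (len 233)
6) BCAACACCCCACACCACAACAACAACACCACACCACAACACCACACCCCACACCCCAC…ACAACACCACACCCCACACCACAACACCACACCACAACAACAACACCACACCACAACA  (len 602)
7) BCAACACCCCACACCACAACAACAACACCACACCACAACACCACACCCCACACCCCAC…CACCCCACACCCCACACCCCACACCACAACACCACACCACAACACCACACCCCACACC  (len 1535)
8) BCAACACCCCACACCACAACAACAACACCACACCACAACACCACACCCCACACCCCAC…ACAACACCACACCCCACACCACAACACCACACCACAACAACAACACCACACCACAACA  (len 3944)

2196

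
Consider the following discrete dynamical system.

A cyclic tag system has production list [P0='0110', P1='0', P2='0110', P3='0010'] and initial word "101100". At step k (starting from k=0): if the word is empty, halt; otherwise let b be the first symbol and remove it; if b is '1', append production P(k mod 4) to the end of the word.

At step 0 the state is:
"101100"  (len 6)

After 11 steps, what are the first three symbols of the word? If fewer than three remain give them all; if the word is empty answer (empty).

[0] "101100"  (len 6)
[1] "011000110"  (len 9)
[2] "11000110"  (len 8)
[3] "10001100110"  (len 11)
[4] "00011001100010"  (len 14)
[5] "0011001100010"  (len 13)
[6] "011001100010"  (len 12)
[7] "11001100010"  (len 11)
[8] "10011000100010"  (len 14)
[9] "00110001000100110"  (len 17)
[10] "0110001000100110"  (len 16)
[11] "110001000100110"  (len 15)

110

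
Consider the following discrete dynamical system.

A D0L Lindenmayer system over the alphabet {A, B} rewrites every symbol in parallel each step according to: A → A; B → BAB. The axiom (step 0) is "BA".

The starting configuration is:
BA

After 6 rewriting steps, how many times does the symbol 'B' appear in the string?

64

0) BA
1) BABA
2) BABABABA
3) BABABABABABABABA
4) BABABABABABABABABABABABABABABABA
5) BABABABABABABABABABABABABABABABABABABABABABABABABABABABABABABABA
6) BABABABABABABABABABABABABABABABABABABABABABABABABABABABABA…BABABABABABABABABABABABABABABABABABABABABABABABABABABABABA  (len 128)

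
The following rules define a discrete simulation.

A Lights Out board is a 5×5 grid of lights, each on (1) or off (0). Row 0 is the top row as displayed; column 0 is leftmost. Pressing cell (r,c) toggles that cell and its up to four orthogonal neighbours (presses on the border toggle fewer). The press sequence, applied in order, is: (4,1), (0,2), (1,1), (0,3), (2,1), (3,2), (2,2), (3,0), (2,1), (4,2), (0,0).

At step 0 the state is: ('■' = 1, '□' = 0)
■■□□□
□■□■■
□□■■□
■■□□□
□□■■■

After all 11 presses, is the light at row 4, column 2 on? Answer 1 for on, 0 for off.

gen 0: ■■□□□
□■□■■
□□■■□
■■□□□
□□■■■
gen 1: ■■□□□
□■□■■
□□■■□
■□□□□
■■□■■
gen 2: ■□■■□
□■■■■
□□■■□
■□□□□
■■□■■
gen 3: ■■■■□
■□□■■
□■■■□
■□□□□
■■□■■
gen 4: ■■□□■
■□□□■
□■■■□
■□□□□
■■□■■
gen 5: ■■□□■
■■□□■
■□□■□
■■□□□
■■□■■
gen 6: ■■□□■
■■□□■
■□■■□
■□■■□
■■■■■
gen 7: ■■□□■
■■■□■
■■□□□
■□□■□
■■■■■
gen 8: ■■□□■
■■■□■
□■□□□
□■□■□
□■■■■
gen 9: ■■□□■
■□■□■
■□■□□
□□□■□
□■■■■
gen 10: ■■□□■
■□■□■
■□■□□
□□■■□
□□□□■
gen 11: □□□□■
□□■□■
■□■□□
□□■■□
□□□□■

0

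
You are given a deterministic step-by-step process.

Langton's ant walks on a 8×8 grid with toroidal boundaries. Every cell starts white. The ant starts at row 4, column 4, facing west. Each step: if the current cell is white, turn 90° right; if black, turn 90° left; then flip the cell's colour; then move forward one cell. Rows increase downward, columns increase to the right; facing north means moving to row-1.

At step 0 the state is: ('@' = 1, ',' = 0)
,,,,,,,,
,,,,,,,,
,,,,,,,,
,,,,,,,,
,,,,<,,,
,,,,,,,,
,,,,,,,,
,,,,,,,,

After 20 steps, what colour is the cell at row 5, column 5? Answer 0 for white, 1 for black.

t=0: ,,,,,,,,
,,,,,,,,
,,,,,,,,
,,,,,,,,
,,,,<,,,
,,,,,,,,
,,,,,,,,
,,,,,,,,
t=1: ,,,,,,,,
,,,,,,,,
,,,,,,,,
,,,,^,,,
,,,,@,,,
,,,,,,,,
,,,,,,,,
,,,,,,,,
t=2: ,,,,,,,,
,,,,,,,,
,,,,,,,,
,,,,@>,,
,,,,@,,,
,,,,,,,,
,,,,,,,,
,,,,,,,,
t=3: ,,,,,,,,
,,,,,,,,
,,,,,,,,
,,,,@@,,
,,,,@v,,
,,,,,,,,
,,,,,,,,
,,,,,,,,
t=4: ,,,,,,,,
,,,,,,,,
,,,,,,,,
,,,,@@,,
,,,,<@,,
,,,,,,,,
,,,,,,,,
,,,,,,,,
t=5: ,,,,,,,,
,,,,,,,,
,,,,,,,,
,,,,@@,,
,,,,,@,,
,,,,v,,,
,,,,,,,,
,,,,,,,,
t=6: ,,,,,,,,
,,,,,,,,
,,,,,,,,
,,,,@@,,
,,,,,@,,
,,,<@,,,
,,,,,,,,
,,,,,,,,
t=7: ,,,,,,,,
,,,,,,,,
,,,,,,,,
,,,,@@,,
,,,^,@,,
,,,@@,,,
,,,,,,,,
,,,,,,,,
t=8: ,,,,,,,,
,,,,,,,,
,,,,,,,,
,,,,@@,,
,,,@>@,,
,,,@@,,,
,,,,,,,,
,,,,,,,,
t=9: ,,,,,,,,
,,,,,,,,
,,,,,,,,
,,,,@@,,
,,,@@@,,
,,,@v,,,
,,,,,,,,
,,,,,,,,
t=10: ,,,,,,,,
,,,,,,,,
,,,,,,,,
,,,,@@,,
,,,@@@,,
,,,@,>,,
,,,,,,,,
,,,,,,,,
t=11: ,,,,,,,,
,,,,,,,,
,,,,,,,,
,,,,@@,,
,,,@@@,,
,,,@,@,,
,,,,,v,,
,,,,,,,,
t=12: ,,,,,,,,
,,,,,,,,
,,,,,,,,
,,,,@@,,
,,,@@@,,
,,,@,@,,
,,,,<@,,
,,,,,,,,
t=13: ,,,,,,,,
,,,,,,,,
,,,,,,,,
,,,,@@,,
,,,@@@,,
,,,@^@,,
,,,,@@,,
,,,,,,,,
t=14: ,,,,,,,,
,,,,,,,,
,,,,,,,,
,,,,@@,,
,,,@@@,,
,,,@@>,,
,,,,@@,,
,,,,,,,,
t=15: ,,,,,,,,
,,,,,,,,
,,,,,,,,
,,,,@@,,
,,,@@^,,
,,,@@,,,
,,,,@@,,
,,,,,,,,
t=16: ,,,,,,,,
,,,,,,,,
,,,,,,,,
,,,,@@,,
,,,@<,,,
,,,@@,,,
,,,,@@,,
,,,,,,,,
t=17: ,,,,,,,,
,,,,,,,,
,,,,,,,,
,,,,@@,,
,,,@,,,,
,,,@v,,,
,,,,@@,,
,,,,,,,,
t=18: ,,,,,,,,
,,,,,,,,
,,,,,,,,
,,,,@@,,
,,,@,,,,
,,,@,>,,
,,,,@@,,
,,,,,,,,
t=19: ,,,,,,,,
,,,,,,,,
,,,,,,,,
,,,,@@,,
,,,@,,,,
,,,@,@,,
,,,,@v,,
,,,,,,,,
t=20: ,,,,,,,,
,,,,,,,,
,,,,,,,,
,,,,@@,,
,,,@,,,,
,,,@,@,,
,,,,@,>,
,,,,,,,,

1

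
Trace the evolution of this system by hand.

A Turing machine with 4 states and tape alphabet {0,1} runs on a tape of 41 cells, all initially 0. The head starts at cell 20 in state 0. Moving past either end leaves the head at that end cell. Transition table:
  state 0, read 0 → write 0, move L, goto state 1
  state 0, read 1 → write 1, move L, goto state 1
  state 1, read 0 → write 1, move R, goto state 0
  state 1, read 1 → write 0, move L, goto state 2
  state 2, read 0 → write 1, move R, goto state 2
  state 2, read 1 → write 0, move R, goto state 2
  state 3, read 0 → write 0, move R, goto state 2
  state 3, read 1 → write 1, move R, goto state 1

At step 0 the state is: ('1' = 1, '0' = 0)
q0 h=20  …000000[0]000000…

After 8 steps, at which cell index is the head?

22

t=0: q0 h=20  …000000[0]000000…
t=1: q1 h=19  …000000[0]000000…
t=2: q0 h=20  …000001[0]000000…
t=3: q1 h=19  …000000[1]000000…
t=4: q2 h=18  …000000[0]000000…
t=5: q2 h=19  …000001[0]000000…
t=6: q2 h=20  …000011[0]000000…
t=7: q2 h=21  …000111[0]000000…
t=8: q2 h=22  …001111[0]000000…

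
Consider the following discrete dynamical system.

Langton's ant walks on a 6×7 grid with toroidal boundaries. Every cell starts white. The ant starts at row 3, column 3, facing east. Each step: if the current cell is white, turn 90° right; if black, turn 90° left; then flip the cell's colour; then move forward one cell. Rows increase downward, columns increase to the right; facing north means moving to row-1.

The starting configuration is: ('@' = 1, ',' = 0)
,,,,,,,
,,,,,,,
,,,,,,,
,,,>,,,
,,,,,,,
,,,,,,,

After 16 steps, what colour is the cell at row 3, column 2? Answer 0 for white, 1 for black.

0

[0] ,,,,,,,
,,,,,,,
,,,,,,,
,,,>,,,
,,,,,,,
,,,,,,,
[1] ,,,,,,,
,,,,,,,
,,,,,,,
,,,@,,,
,,,v,,,
,,,,,,,
[2] ,,,,,,,
,,,,,,,
,,,,,,,
,,,@,,,
,,<@,,,
,,,,,,,
[3] ,,,,,,,
,,,,,,,
,,,,,,,
,,^@,,,
,,@@,,,
,,,,,,,
[4] ,,,,,,,
,,,,,,,
,,,,,,,
,,@>,,,
,,@@,,,
,,,,,,,
[5] ,,,,,,,
,,,,,,,
,,,^,,,
,,@,,,,
,,@@,,,
,,,,,,,
[6] ,,,,,,,
,,,,,,,
,,,@>,,
,,@,,,,
,,@@,,,
,,,,,,,
[7] ,,,,,,,
,,,,,,,
,,,@@,,
,,@,v,,
,,@@,,,
,,,,,,,
[8] ,,,,,,,
,,,,,,,
,,,@@,,
,,@<@,,
,,@@,,,
,,,,,,,
[9] ,,,,,,,
,,,,,,,
,,,^@,,
,,@@@,,
,,@@,,,
,,,,,,,
[10] ,,,,,,,
,,,,,,,
,,<,@,,
,,@@@,,
,,@@,,,
,,,,,,,
[11] ,,,,,,,
,,^,,,,
,,@,@,,
,,@@@,,
,,@@,,,
,,,,,,,
[12] ,,,,,,,
,,@>,,,
,,@,@,,
,,@@@,,
,,@@,,,
,,,,,,,
[13] ,,,,,,,
,,@@,,,
,,@v@,,
,,@@@,,
,,@@,,,
,,,,,,,
[14] ,,,,,,,
,,@@,,,
,,<@@,,
,,@@@,,
,,@@,,,
,,,,,,,
[15] ,,,,,,,
,,@@,,,
,,,@@,,
,,v@@,,
,,@@,,,
,,,,,,,
[16] ,,,,,,,
,,@@,,,
,,,@@,,
,,,>@,,
,,@@,,,
,,,,,,,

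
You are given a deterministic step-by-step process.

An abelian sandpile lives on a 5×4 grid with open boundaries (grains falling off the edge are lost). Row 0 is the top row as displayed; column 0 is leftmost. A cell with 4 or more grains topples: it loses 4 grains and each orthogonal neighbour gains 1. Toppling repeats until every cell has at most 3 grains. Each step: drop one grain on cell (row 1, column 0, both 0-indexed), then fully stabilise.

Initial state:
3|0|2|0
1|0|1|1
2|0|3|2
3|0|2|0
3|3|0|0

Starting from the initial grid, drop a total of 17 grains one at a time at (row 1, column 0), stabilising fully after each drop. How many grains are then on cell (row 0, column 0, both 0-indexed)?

0

0) 3|0|2|0
1|0|1|1
2|0|3|2
3|0|2|0
3|3|0|0
1) 3|0|2|0
2|0|1|1
2|0|3|2
3|0|2|0
3|3|0|0
2) 3|0|2|0
3|0|1|1
2|0|3|2
3|0|2|0
3|3|0|0
3) 0|1|2|0
1|1|1|1
3|0|3|2
3|0|2|0
3|3|0|0
4) 0|1|2|0
2|1|1|1
3|0|3|2
3|0|2|0
3|3|0|0
5) 0|1|2|0
3|1|1|1
3|0|3|2
3|0|2|0
3|3|0|0
6) 1|1|2|0
1|2|1|1
1|1|3|2
1|2|2|0
1|0|1|0
7) 1|1|2|0
2|2|1|1
1|1|3|2
1|2|2|0
1|0|1|0
8) 1|1|2|0
3|2|1|1
1|1|3|2
1|2|2|0
1|0|1|0
9) 2|1|2|0
0|3|1|1
2|1|3|2
1|2|2|0
1|0|1|0
10) 2|1|2|0
1|3|1|1
2|1|3|2
1|2|2|0
1|0|1|0
11) 2|1|2|0
2|3|1|1
2|1|3|2
1|2|2|0
1|0|1|0
12) 2|1|2|0
3|3|1|1
2|1|3|2
1|2|2|0
1|0|1|0
13) 3|2|2|0
1|0|2|1
3|2|3|2
1|2|2|0
1|0|1|0
14) 3|2|2|0
2|0|2|1
3|2|3|2
1|2|2|0
1|0|1|0
15) 3|2|2|0
3|0|2|1
3|2|3|2
1|2|2|0
1|0|1|0
16) 0|3|2|0
2|1|2|1
0|3|3|2
2|2|2|0
1|0|1|0
17) 0|3|2|0
3|1|2|1
0|3|3|2
2|2|2|0
1|0|1|0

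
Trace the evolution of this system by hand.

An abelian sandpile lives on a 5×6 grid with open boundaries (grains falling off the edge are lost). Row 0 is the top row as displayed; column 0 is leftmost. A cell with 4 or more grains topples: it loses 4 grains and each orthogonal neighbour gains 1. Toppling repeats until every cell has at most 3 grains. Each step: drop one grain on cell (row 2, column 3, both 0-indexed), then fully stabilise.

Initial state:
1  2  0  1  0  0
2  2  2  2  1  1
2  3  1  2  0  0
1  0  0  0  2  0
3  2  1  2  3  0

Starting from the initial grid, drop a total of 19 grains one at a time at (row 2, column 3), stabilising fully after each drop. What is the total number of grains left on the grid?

53

step 0: 1  2  0  1  0  0
2  2  2  2  1  1
2  3  1  2  0  0
1  0  0  0  2  0
3  2  1  2  3  0
step 1: 1  2  0  1  0  0
2  2  2  2  1  1
2  3  1  3  0  0
1  0  0  0  2  0
3  2  1  2  3  0
step 2: 1  2  0  1  0  0
2  2  2  3  1  1
2  3  2  0  1  0
1  0  0  1  2  0
3  2  1  2  3  0
step 3: 1  2  0  1  0  0
2  2  2  3  1  1
2  3  2  1  1  0
1  0  0  1  2  0
3  2  1  2  3  0
step 4: 1  2  0  1  0  0
2  2  2  3  1  1
2  3  2  2  1  0
1  0  0  1  2  0
3  2  1  2  3  0
step 5: 1  2  0  1  0  0
2  2  2  3  1  1
2  3  2  3  1  0
1  0  0  1  2  0
3  2  1  2  3  0
step 6: 1  2  0  2  0  0
2  2  3  0  2  1
2  3  3  1  2  0
1  0  0  2  2  0
3  2  1  2  3  0
step 7: 1  2  0  2  0  0
2  2  3  0  2  1
2  3  3  2  2  0
1  0  0  2  2  0
3  2  1  2  3  0
step 8: 1  2  0  2  0  0
2  2  3  0  2  1
2  3  3  3  2  0
1  0  0  2  2  0
3  2  1  2  3  0
step 9: 1  3  1  2  0  0
3  0  1  2  2  1
3  1  2  1  3  0
1  1  1  3  2  0
3  2  1  2  3  0
step 10: 1  3  1  2  0  0
3  0  1  2  2  1
3  1  2  2  3  0
1  1  1  3  2  0
3  2  1  2  3  0
step 11: 1  3  1  2  0  0
3  0  1  2  2  1
3  1  2  3  3  0
1  1  1  3  2  0
3  2  1  2  3  0
step 12: 1  3  1  2  0  0
3  0  1  3  3  1
3  1  3  2  1  1
1  1  2  2  1  1
3  2  2  0  1  1
step 13: 1  3  1  2  0  0
3  0  1  3  3  1
3  1  3  3  1  1
1  1  2  2  1  1
3  2  2  0  1  1
step 14: 1  3  1  3  1  0
3  0  3  1  0  2
3  2  0  2  3  1
1  1  3  3  1  1
3  2  2  0  1  1
step 15: 1  3  1  3  1  0
3  0  3  1  0  2
3  2  0  3  3  1
1  1  3  3  1  1
3  2  2  0  1  1
step 16: 1  3  1  3  1  0
3  0  3  2  1  2
3  2  2  2  0  2
1  2  0  1  3  1
3  2  3  1  1  1
step 17: 1  3  1  3  1  0
3  0  3  2  1  2
3  2  2  3  0  2
1  2  0  1  3  1
3  2  3  1  1  1
step 18: 1  3  1  3  1  0
3  0  3  3  1  2
3  2  3  0  1  2
1  2  0  2  3  1
3  2  3  1  1  1
step 19: 1  3  1  3  1  0
3  0  3  3  1  2
3  2  3  1  1  2
1  2  0  2  3  1
3  2  3  1  1  1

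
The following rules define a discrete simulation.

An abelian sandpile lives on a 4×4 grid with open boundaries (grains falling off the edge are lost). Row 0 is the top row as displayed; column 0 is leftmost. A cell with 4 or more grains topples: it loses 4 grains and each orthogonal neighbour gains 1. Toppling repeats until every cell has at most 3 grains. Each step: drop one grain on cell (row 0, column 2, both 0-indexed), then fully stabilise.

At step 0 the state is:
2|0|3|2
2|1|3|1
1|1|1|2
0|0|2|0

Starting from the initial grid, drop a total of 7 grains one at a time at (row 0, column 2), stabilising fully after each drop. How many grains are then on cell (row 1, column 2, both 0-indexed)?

2

gen 0: 2|0|3|2
2|1|3|1
1|1|1|2
0|0|2|0
gen 1: 2|1|1|3
2|2|0|2
1|1|2|2
0|0|2|0
gen 2: 2|1|2|3
2|2|0|2
1|1|2|2
0|0|2|0
gen 3: 2|1|3|3
2|2|0|2
1|1|2|2
0|0|2|0
gen 4: 2|2|1|0
2|2|1|3
1|1|2|2
0|0|2|0
gen 5: 2|2|2|0
2|2|1|3
1|1|2|2
0|0|2|0
gen 6: 2|2|3|0
2|2|1|3
1|1|2|2
0|0|2|0
gen 7: 2|3|0|1
2|2|2|3
1|1|2|2
0|0|2|0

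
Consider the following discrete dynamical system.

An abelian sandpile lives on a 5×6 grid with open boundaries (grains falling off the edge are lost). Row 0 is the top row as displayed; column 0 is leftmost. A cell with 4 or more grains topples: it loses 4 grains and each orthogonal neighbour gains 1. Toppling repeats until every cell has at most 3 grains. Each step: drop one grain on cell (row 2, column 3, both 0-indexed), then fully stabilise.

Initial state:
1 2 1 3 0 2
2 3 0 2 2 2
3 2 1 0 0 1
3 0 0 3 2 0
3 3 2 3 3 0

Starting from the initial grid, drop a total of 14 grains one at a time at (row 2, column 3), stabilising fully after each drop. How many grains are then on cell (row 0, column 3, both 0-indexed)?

0) 1 2 1 3 0 2
2 3 0 2 2 2
3 2 1 0 0 1
3 0 0 3 2 0
3 3 2 3 3 0
1) 1 2 1 3 0 2
2 3 0 2 2 2
3 2 1 1 0 1
3 0 0 3 2 0
3 3 2 3 3 0
2) 1 2 1 3 0 2
2 3 0 2 2 2
3 2 1 2 0 1
3 0 0 3 2 0
3 3 2 3 3 0
3) 1 2 1 3 0 2
2 3 0 2 2 2
3 2 1 3 0 1
3 0 0 3 2 0
3 3 2 3 3 0
4) 1 2 1 3 0 2
2 3 0 3 2 2
3 2 2 1 2 1
3 0 1 2 0 1
3 3 3 1 1 1
5) 1 2 1 3 0 2
2 3 0 3 2 2
3 2 2 2 2 1
3 0 1 2 0 1
3 3 3 1 1 1
6) 1 2 1 3 0 2
2 3 0 3 2 2
3 2 2 3 2 1
3 0 1 2 0 1
3 3 3 1 1 1
7) 1 2 2 0 1 2
2 3 1 1 3 2
3 2 3 1 3 1
3 0 1 3 0 1
3 3 3 1 1 1
8) 1 2 2 0 1 2
2 3 1 1 3 2
3 2 3 2 3 1
3 0 1 3 0 1
3 3 3 1 1 1
9) 1 2 2 0 1 2
2 3 1 1 3 2
3 2 3 3 3 1
3 0 1 3 0 1
3 3 3 1 1 1
10) 1 2 2 0 2 2
2 3 2 3 0 3
3 3 0 3 1 2
3 0 3 0 2 1
3 3 3 2 1 1
11) 1 2 2 1 2 2
2 3 3 0 1 3
3 3 1 1 2 2
3 0 3 1 2 1
3 3 3 2 1 1
12) 1 2 2 1 2 2
2 3 3 0 1 3
3 3 1 2 2 2
3 0 3 1 2 1
3 3 3 2 1 1
13) 1 2 2 1 2 2
2 3 3 0 1 3
3 3 1 3 2 2
3 0 3 1 2 1
3 3 3 2 1 1
14) 1 2 2 1 2 2
2 3 3 1 1 3
3 3 2 0 3 2
3 0 3 2 2 1
3 3 3 2 1 1

1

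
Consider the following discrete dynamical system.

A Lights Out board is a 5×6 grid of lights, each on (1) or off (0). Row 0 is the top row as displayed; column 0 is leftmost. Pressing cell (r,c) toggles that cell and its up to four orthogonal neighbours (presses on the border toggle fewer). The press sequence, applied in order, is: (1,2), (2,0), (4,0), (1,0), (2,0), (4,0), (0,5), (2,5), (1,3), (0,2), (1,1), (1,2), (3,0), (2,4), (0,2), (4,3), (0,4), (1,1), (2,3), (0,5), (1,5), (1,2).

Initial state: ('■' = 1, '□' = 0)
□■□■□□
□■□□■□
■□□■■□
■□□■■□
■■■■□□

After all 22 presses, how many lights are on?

k=0  □■□■□□
□■□□■□
■□□■■□
■□□■■□
■■■■□□
k=1  □■■■□□
□□■■■□
■□■■■□
■□□■■□
■■■■□□
k=2  □■■■□□
■□■■■□
□■■■■□
□□□■■□
■■■■□□
k=3  □■■■□□
■□■■■□
□■■■■□
■□□■■□
□□■■□□
k=4  ■■■■□□
□■■■■□
■■■■■□
■□□■■□
□□■■□□
k=5  ■■■■□□
■■■■■□
□□■■■□
□□□■■□
□□■■□□
k=6  ■■■■□□
■■■■■□
□□■■■□
■□□■■□
■■■■□□
k=7  ■■■■■■
■■■■■■
□□■■■□
■□□■■□
■■■■□□
k=8  ■■■■■■
■■■■■□
□□■■□■
■□□■■■
■■■■□□
k=9  ■■■□■■
■■□□□□
□□■□□■
■□□■■■
■■■■□□
k=10  ■□□■■■
■■■□□□
□□■□□■
■□□■■■
■■■■□□
k=11  ■■□■■■
□□□□□□
□■■□□■
■□□■■■
■■■■□□
k=12  ■■■■■■
□■■■□□
□■□□□■
■□□■■■
■■■■□□
k=13  ■■■■■■
□■■■□□
■■□□□■
□■□■■■
□■■■□□
k=14  ■■■■■■
□■■■■□
■■□■■□
□■□■□■
□■■■□□
k=15  ■□□□■■
□■□■■□
■■□■■□
□■□■□■
□■■■□□
k=16  ■□□□■■
□■□■■□
■■□■■□
□■□□□■
□■□□■□
k=17  ■□□■□□
□■□■□□
■■□■■□
□■□□□■
□■□□■□
k=18  ■■□■□□
■□■■□□
■□□■■□
□■□□□■
□■□□■□
k=19  ■■□■□□
■□■□□□
■□■□□□
□■□■□■
□■□□■□
k=20  ■■□■■■
■□■□□■
■□■□□□
□■□■□■
□■□□■□
k=21  ■■□■■□
■□■□■□
■□■□□■
□■□■□■
□■□□■□
k=22  ■■■■■□
■■□■■□
■□□□□■
□■□■□■
□■□□■□

16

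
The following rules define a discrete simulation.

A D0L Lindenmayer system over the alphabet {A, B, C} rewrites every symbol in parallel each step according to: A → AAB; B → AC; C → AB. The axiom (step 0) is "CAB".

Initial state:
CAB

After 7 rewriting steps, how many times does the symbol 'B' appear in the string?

610

0) CAB
1) ABAABAC
2) AABACAABAABACAABAB
3) AABAABACAABABAABAABACAABAABACAABABAABAABACAABAC
4) AABAABACAABAABACAABABAABAABACAABACAABAABACAABAABACAABABAAB…BAABACAABABAABAABACAABACAABAABACAABAABACAABABAABAABACAABAB  (len 123)
5) AABAABACAABAABACAABABAABAABACAABAABACAABABAABAABACAABACAAB…BAABACAABABAABAABACAABACAABAABACAABAABACAABABAABAABACAABAC  (len 322)
6) AABAABACAABAABACAABABAABAABACAABAABACAABABAABAABACAABACAAB…BAABACAABABAABAABACAABACAABAABACAABAABACAABABAABAABACAABAB  (len 843)
7) AABAABACAABAABACAABABAABAABACAABAABACAABABAABAABACAABACAAB…BAABACAABABAABAABACAABACAABAABACAABAABACAABABAABAABACAABAC  (len 2207)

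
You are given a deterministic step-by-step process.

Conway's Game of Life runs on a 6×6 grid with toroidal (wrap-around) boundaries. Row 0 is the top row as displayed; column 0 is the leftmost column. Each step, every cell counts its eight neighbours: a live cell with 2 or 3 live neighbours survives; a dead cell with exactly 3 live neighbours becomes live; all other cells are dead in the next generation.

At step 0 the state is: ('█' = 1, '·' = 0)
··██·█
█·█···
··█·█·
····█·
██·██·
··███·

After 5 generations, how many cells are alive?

[0] ··██·█
█·█···
··█·█·
····█·
██·██·
··███·
[1] ·····█
··█·██
·█···█
·██·█·
·█····
█·····
[2] █···██
····██
·█···█
·██···
███···
█·····
[3] █···█·
······
·██·██
······
█·█···
······
[4] ······
██·██·
······
█·██·█
······
·█···█
[5] ·██·██
······
······
······
·██·██
······

8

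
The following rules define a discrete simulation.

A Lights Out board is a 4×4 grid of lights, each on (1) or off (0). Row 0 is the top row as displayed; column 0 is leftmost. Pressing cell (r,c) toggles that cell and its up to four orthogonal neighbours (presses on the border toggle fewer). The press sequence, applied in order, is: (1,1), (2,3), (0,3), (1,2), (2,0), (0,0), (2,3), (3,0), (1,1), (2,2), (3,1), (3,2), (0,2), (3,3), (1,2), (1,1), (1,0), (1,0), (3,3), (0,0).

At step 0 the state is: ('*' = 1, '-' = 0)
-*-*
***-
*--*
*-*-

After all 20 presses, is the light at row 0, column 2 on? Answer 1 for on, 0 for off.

k=0  -*-*
***-
*--*
*-*-
k=1  ---*
----
**-*
*-*-
k=2  ---*
---*
***-
*-**
k=3  --*-
----
***-
*-**
k=4  ----
-***
**--
*-**
k=5  ----
****
----
--**
k=6  **--
-***
----
--**
k=7  **--
-**-
--**
--*-
k=8  **--
-**-
*-**
***-
k=9  *---
*---
****
***-
k=10  *---
*-*-
*---
**--
k=11  *---
*-*-
**--
--*-
k=12  *---
*-*-
***-
-*-*
k=13  ****
*---
***-
-*-*
k=14  ****
*---
****
-**-
k=15  **-*
****
**-*
-**-
k=16  *--*
---*
*--*
-**-
k=17  ---*
**-*
---*
-**-
k=18  *--*
---*
*--*
-**-
k=19  *--*
---*
*---
-*-*
k=20  -*-*
*--*
*---
-*-*

0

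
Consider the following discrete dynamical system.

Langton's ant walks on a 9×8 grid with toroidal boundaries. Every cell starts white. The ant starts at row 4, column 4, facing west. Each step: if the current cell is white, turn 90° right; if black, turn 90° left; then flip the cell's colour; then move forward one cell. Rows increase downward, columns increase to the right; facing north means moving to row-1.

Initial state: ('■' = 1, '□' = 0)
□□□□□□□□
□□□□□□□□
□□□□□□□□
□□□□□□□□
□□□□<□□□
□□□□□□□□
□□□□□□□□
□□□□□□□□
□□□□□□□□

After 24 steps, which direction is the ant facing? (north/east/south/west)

[0] □□□□□□□□
□□□□□□□□
□□□□□□□□
□□□□□□□□
□□□□<□□□
□□□□□□□□
□□□□□□□□
□□□□□□□□
□□□□□□□□
[1] □□□□□□□□
□□□□□□□□
□□□□□□□□
□□□□^□□□
□□□□■□□□
□□□□□□□□
□□□□□□□□
□□□□□□□□
□□□□□□□□
[2] □□□□□□□□
□□□□□□□□
□□□□□□□□
□□□□■>□□
□□□□■□□□
□□□□□□□□
□□□□□□□□
□□□□□□□□
□□□□□□□□
[3] □□□□□□□□
□□□□□□□□
□□□□□□□□
□□□□■■□□
□□□□■v□□
□□□□□□□□
□□□□□□□□
□□□□□□□□
□□□□□□□□
[4] □□□□□□□□
□□□□□□□□
□□□□□□□□
□□□□■■□□
□□□□<■□□
□□□□□□□□
□□□□□□□□
□□□□□□□□
□□□□□□□□
[5] □□□□□□□□
□□□□□□□□
□□□□□□□□
□□□□■■□□
□□□□□■□□
□□□□v□□□
□□□□□□□□
□□□□□□□□
□□□□□□□□
[6] □□□□□□□□
□□□□□□□□
□□□□□□□□
□□□□■■□□
□□□□□■□□
□□□<■□□□
□□□□□□□□
□□□□□□□□
□□□□□□□□
[7] □□□□□□□□
□□□□□□□□
□□□□□□□□
□□□□■■□□
□□□^□■□□
□□□■■□□□
□□□□□□□□
□□□□□□□□
□□□□□□□□
[8] □□□□□□□□
□□□□□□□□
□□□□□□□□
□□□□■■□□
□□□■>■□□
□□□■■□□□
□□□□□□□□
□□□□□□□□
□□□□□□□□
[9] □□□□□□□□
□□□□□□□□
□□□□□□□□
□□□□■■□□
□□□■■■□□
□□□■v□□□
□□□□□□□□
□□□□□□□□
□□□□□□□□
[10] □□□□□□□□
□□□□□□□□
□□□□□□□□
□□□□■■□□
□□□■■■□□
□□□■□>□□
□□□□□□□□
□□□□□□□□
□□□□□□□□
[11] □□□□□□□□
□□□□□□□□
□□□□□□□□
□□□□■■□□
□□□■■■□□
□□□■□■□□
□□□□□v□□
□□□□□□□□
□□□□□□□□
[12] □□□□□□□□
□□□□□□□□
□□□□□□□□
□□□□■■□□
□□□■■■□□
□□□■□■□□
□□□□<■□□
□□□□□□□□
□□□□□□□□
[13] □□□□□□□□
□□□□□□□□
□□□□□□□□
□□□□■■□□
□□□■■■□□
□□□■^■□□
□□□□■■□□
□□□□□□□□
□□□□□□□□
[14] □□□□□□□□
□□□□□□□□
□□□□□□□□
□□□□■■□□
□□□■■■□□
□□□■■>□□
□□□□■■□□
□□□□□□□□
□□□□□□□□
[15] □□□□□□□□
□□□□□□□□
□□□□□□□□
□□□□■■□□
□□□■■^□□
□□□■■□□□
□□□□■■□□
□□□□□□□□
□□□□□□□□
[16] □□□□□□□□
□□□□□□□□
□□□□□□□□
□□□□■■□□
□□□■<□□□
□□□■■□□□
□□□□■■□□
□□□□□□□□
□□□□□□□□
[17] □□□□□□□□
□□□□□□□□
□□□□□□□□
□□□□■■□□
□□□■□□□□
□□□■v□□□
□□□□■■□□
□□□□□□□□
□□□□□□□□
[18] □□□□□□□□
□□□□□□□□
□□□□□□□□
□□□□■■□□
□□□■□□□□
□□□■□>□□
□□□□■■□□
□□□□□□□□
□□□□□□□□
[19] □□□□□□□□
□□□□□□□□
□□□□□□□□
□□□□■■□□
□□□■□□□□
□□□■□■□□
□□□□■v□□
□□□□□□□□
□□□□□□□□
[20] □□□□□□□□
□□□□□□□□
□□□□□□□□
□□□□■■□□
□□□■□□□□
□□□■□■□□
□□□□■□>□
□□□□□□□□
□□□□□□□□
[21] □□□□□□□□
□□□□□□□□
□□□□□□□□
□□□□■■□□
□□□■□□□□
□□□■□■□□
□□□□■□■□
□□□□□□v□
□□□□□□□□
[22] □□□□□□□□
□□□□□□□□
□□□□□□□□
□□□□■■□□
□□□■□□□□
□□□■□■□□
□□□□■□■□
□□□□□<■□
□□□□□□□□
[23] □□□□□□□□
□□□□□□□□
□□□□□□□□
□□□□■■□□
□□□■□□□□
□□□■□■□□
□□□□■^■□
□□□□□■■□
□□□□□□□□
[24] □□□□□□□□
□□□□□□□□
□□□□□□□□
□□□□■■□□
□□□■□□□□
□□□■□■□□
□□□□■■>□
□□□□□■■□
□□□□□□□□

east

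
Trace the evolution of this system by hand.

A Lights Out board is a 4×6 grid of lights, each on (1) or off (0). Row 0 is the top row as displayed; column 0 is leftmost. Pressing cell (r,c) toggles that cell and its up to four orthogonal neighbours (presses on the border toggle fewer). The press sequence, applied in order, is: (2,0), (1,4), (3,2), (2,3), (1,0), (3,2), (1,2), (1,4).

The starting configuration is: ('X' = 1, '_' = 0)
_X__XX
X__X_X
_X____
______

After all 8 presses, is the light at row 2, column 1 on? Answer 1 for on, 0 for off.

0) _X__XX
X__X_X
_X____
______
1) _X__XX
___X_X
X_____
X_____
2) _X___X
____X_
X___X_
X_____
3) _X___X
____X_
X_X_X_
XXXX__
4) _X___X
___XX_
X__X__
XXX___
5) XX___X
XX_XX_
___X__
XXX___
6) XX___X
XX_XX_
__XX__
X__X__
7) XXX__X
X_X_X_
___X__
X__X__
8) XXX_XX
X_XX_X
___XX_
X__X__

0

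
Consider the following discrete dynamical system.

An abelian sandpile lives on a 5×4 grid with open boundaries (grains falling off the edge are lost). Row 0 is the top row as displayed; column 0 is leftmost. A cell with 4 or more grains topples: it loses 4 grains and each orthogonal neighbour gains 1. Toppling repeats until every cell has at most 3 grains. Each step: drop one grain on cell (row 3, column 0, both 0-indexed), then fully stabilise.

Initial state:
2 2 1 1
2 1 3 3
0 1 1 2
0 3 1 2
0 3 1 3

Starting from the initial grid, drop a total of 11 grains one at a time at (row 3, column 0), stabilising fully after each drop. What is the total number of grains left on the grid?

37

step 0: 2 2 1 1
2 1 3 3
0 1 1 2
0 3 1 2
0 3 1 3
step 1: 2 2 1 1
2 1 3 3
0 1 1 2
1 3 1 2
0 3 1 3
step 2: 2 2 1 1
2 1 3 3
0 1 1 2
2 3 1 2
0 3 1 3
step 3: 2 2 1 1
2 1 3 3
0 1 1 2
3 3 1 2
0 3 1 3
step 4: 2 2 1 1
2 1 3 3
1 2 1 2
1 1 2 2
2 0 2 3
step 5: 2 2 1 1
2 1 3 3
1 2 1 2
2 1 2 2
2 0 2 3
step 6: 2 2 1 1
2 1 3 3
1 2 1 2
3 1 2 2
2 0 2 3
step 7: 2 2 1 1
2 1 3 3
2 2 1 2
0 2 2 2
3 0 2 3
step 8: 2 2 1 1
2 1 3 3
2 2 1 2
1 2 2 2
3 0 2 3
step 9: 2 2 1 1
2 1 3 3
2 2 1 2
2 2 2 2
3 0 2 3
step 10: 2 2 1 1
2 1 3 3
2 2 1 2
3 2 2 2
3 0 2 3
step 11: 2 2 1 1
2 1 3 3
3 2 1 2
1 3 2 2
0 1 2 3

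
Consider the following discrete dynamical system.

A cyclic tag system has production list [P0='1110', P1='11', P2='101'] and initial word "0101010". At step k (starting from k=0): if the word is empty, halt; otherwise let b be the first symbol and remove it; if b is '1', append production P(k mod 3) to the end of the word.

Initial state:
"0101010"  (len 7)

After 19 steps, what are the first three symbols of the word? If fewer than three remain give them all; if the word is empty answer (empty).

t=0: "0101010"  (len 7)
t=1: "101010"  (len 6)
t=2: "0101011"  (len 7)
t=3: "101011"  (len 6)
t=4: "010111110"  (len 9)
t=5: "10111110"  (len 8)
t=6: "0111110101"  (len 10)
t=7: "111110101"  (len 9)
t=8: "1111010111"  (len 10)
t=9: "111010111101"  (len 12)
t=10: "110101111011110"  (len 15)
t=11: "1010111101111011"  (len 16)
t=12: "010111101111011101"  (len 18)
t=13: "10111101111011101"  (len 17)
t=14: "011110111101110111"  (len 18)
t=15: "11110111101110111"  (len 17)
t=16: "11101111011101111110"  (len 20)
t=17: "110111101110111111011"  (len 21)
t=18: "10111101110111111011101"  (len 23)
t=19: "01111011101111110111011110"  (len 26)

011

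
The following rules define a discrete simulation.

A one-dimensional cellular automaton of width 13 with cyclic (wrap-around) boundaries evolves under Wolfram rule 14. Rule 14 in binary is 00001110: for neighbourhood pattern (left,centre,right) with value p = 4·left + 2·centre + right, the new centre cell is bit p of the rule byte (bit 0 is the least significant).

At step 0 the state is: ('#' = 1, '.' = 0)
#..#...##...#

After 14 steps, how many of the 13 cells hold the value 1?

0) #..#...##...#
1) ..##..##...##
2) .##..##...##.
3) ##..##...##..
4) #..##...##..#
5) ..##...##..##
6) .##...##..##.
7) ##...##..##..
8) #...##..##..#
9) ...##..##..##
10) ..##..##..##.
11) .##..##..##..
12) ##..##..##...
13) #..##..##...#
14) ..##..##...##

6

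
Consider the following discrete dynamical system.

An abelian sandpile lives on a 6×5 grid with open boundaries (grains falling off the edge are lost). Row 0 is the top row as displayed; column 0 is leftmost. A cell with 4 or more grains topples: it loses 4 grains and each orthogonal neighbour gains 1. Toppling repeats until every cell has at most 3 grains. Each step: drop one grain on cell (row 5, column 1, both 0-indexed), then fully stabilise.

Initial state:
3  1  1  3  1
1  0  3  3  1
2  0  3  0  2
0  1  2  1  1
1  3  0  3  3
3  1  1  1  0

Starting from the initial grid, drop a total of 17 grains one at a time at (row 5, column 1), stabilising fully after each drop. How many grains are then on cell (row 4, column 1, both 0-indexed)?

t=0: 3  1  1  3  1
1  0  3  3  1
2  0  3  0  2
0  1  2  1  1
1  3  0  3  3
3  1  1  1  0
t=1: 3  1  1  3  1
1  0  3  3  1
2  0  3  0  2
0  1  2  1  1
1  3  0  3  3
3  2  1  1  0
t=2: 3  1  1  3  1
1  0  3  3  1
2  0  3  0  2
0  1  2  1  1
1  3  0  3  3
3  3  1  1  0
t=3: 3  1  1  3  1
1  0  3  3  1
2  0  3  0  2
0  2  2  1  1
3  0  1  3  3
0  2  2  1  0
t=4: 3  1  1  3  1
1  0  3  3  1
2  0  3  0  2
0  2  2  1  1
3  0  1  3  3
0  3  2  1  0
t=5: 3  1  1  3  1
1  0  3  3  1
2  0  3  0  2
0  2  2  1  1
3  1  1  3  3
1  0  3  1  0
t=6: 3  1  1  3  1
1  0  3  3  1
2  0  3  0  2
0  2  2  1  1
3  1  1  3  3
1  1  3  1  0
t=7: 3  1  1  3  1
1  0  3  3  1
2  0  3  0  2
0  2  2  1  1
3  1  1  3  3
1  2  3  1  0
t=8: 3  1  1  3  1
1  0  3  3  1
2  0  3  0  2
0  2  2  1  1
3  1  1  3  3
1  3  3  1  0
t=9: 3  1  1  3  1
1  0  3  3  1
2  0  3  0  2
0  2  2  1  1
3  2  2  3  3
2  1  0  2  0
t=10: 3  1  1  3  1
1  0  3  3  1
2  0  3  0  2
0  2  2  1  1
3  2  2  3  3
2  2  0  2  0
t=11: 3  1  1  3  1
1  0  3  3  1
2  0  3  0  2
0  2  2  1  1
3  2  2  3  3
2  3  0  2  0
t=12: 3  1  1  3  1
1  0  3  3  1
2  0  3  0  2
0  2  2  1  1
3  3  2  3  3
3  0  1  2  0
t=13: 3  1  1  3  1
1  0  3  3  1
2  0  3  0  2
0  2  2  1  1
3  3  2  3  3
3  1  1  2  0
t=14: 3  1  1  3  1
1  0  3  3  1
2  0  3  0  2
0  2  2  1  1
3  3  2  3  3
3  2  1  2  0
t=15: 3  1  1  3  1
1  0  3  3  1
2  0  3  0  2
0  2  2  1  1
3  3  2  3  3
3  3  1  2  0
t=16: 3  1  1  3  1
1  0  3  3  1
2  0  3  0  2
1  3  2  1  1
1  1  3  3  3
1  2  2  2  0
t=17: 3  1  1  3  1
1  0  3  3  1
2  0  3  0  2
1  3  2  1  1
1  1  3  3  3
1  3  2  2  0

1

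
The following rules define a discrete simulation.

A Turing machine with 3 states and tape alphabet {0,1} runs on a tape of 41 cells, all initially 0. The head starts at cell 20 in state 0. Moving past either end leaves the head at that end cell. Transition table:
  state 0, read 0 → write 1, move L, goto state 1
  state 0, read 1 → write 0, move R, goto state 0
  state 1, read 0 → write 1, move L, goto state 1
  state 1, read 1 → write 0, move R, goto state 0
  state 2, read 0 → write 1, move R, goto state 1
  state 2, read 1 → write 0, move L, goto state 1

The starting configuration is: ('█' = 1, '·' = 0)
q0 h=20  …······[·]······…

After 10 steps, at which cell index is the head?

10

step 0: q0 h=20  …······[·]······…
step 1: q1 h=19  …······[·]█·····…
step 2: q1 h=18  …······[·]██····…
step 3: q1 h=17  …······[·]███···…
step 4: q1 h=16  …······[·]████··…
step 5: q1 h=15  …······[·]█████·…
step 6: q1 h=14  …······[·]██████…
step 7: q1 h=13  …······[·]██████…
step 8: q1 h=12  …······[·]██████…
step 9: q1 h=11  …······[·]██████…
step 10: q1 h=10  …······[·]██████…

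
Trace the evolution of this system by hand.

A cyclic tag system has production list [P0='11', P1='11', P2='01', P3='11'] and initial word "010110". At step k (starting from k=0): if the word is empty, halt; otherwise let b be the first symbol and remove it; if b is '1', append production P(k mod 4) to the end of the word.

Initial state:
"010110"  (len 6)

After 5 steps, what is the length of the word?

k=0  "010110"  (len 6)
k=1  "10110"  (len 5)
k=2  "011011"  (len 6)
k=3  "11011"  (len 5)
k=4  "101111"  (len 6)
k=5  "0111111"  (len 7)

7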